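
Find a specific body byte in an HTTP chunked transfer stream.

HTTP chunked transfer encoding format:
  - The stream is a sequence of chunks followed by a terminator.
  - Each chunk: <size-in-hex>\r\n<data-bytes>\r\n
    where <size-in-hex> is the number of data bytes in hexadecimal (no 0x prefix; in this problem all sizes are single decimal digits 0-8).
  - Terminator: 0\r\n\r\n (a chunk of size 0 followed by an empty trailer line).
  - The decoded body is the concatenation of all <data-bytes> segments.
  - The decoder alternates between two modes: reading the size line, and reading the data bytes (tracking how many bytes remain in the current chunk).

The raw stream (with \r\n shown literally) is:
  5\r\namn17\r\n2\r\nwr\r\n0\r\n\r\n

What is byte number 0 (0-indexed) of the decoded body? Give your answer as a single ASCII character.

Answer: a

Derivation:
Chunk 1: stream[0..1]='5' size=0x5=5, data at stream[3..8]='amn17' -> body[0..5], body so far='amn17'
Chunk 2: stream[10..11]='2' size=0x2=2, data at stream[13..15]='wr' -> body[5..7], body so far='amn17wr'
Chunk 3: stream[17..18]='0' size=0 (terminator). Final body='amn17wr' (7 bytes)
Body byte 0 = 'a'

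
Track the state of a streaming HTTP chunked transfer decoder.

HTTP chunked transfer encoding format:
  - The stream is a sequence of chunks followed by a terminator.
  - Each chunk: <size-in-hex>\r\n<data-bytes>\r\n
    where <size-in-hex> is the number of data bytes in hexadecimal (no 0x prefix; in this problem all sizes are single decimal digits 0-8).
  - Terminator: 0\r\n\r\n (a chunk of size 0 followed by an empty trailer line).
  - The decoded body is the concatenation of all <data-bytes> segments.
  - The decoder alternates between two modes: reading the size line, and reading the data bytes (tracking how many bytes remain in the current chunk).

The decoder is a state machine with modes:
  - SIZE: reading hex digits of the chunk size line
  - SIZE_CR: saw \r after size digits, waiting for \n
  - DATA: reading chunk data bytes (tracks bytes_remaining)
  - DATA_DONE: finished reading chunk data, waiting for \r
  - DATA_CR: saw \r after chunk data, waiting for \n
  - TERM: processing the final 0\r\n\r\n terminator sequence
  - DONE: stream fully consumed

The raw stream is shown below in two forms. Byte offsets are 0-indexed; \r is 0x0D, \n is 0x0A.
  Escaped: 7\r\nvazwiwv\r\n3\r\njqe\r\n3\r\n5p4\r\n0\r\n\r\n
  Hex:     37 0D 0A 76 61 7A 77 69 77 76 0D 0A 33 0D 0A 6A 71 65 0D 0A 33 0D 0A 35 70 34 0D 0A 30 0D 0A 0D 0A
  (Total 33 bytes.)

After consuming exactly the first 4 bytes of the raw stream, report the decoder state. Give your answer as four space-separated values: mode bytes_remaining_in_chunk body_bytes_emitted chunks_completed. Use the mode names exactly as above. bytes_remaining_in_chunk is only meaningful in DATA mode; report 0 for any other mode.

Byte 0 = '7': mode=SIZE remaining=0 emitted=0 chunks_done=0
Byte 1 = 0x0D: mode=SIZE_CR remaining=0 emitted=0 chunks_done=0
Byte 2 = 0x0A: mode=DATA remaining=7 emitted=0 chunks_done=0
Byte 3 = 'v': mode=DATA remaining=6 emitted=1 chunks_done=0

Answer: DATA 6 1 0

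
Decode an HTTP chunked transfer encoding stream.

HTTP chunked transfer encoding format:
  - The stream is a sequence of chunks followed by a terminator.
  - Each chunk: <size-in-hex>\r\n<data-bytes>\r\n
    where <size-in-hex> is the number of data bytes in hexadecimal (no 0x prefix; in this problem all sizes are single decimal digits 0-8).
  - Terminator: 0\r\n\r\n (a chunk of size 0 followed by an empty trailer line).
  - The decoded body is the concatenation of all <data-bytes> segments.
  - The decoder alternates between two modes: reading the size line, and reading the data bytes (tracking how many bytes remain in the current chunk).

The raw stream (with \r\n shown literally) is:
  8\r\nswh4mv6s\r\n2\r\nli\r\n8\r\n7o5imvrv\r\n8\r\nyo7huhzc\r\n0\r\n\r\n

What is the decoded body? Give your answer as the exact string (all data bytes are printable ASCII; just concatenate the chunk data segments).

Chunk 1: stream[0..1]='8' size=0x8=8, data at stream[3..11]='swh4mv6s' -> body[0..8], body so far='swh4mv6s'
Chunk 2: stream[13..14]='2' size=0x2=2, data at stream[16..18]='li' -> body[8..10], body so far='swh4mv6sli'
Chunk 3: stream[20..21]='8' size=0x8=8, data at stream[23..31]='7o5imvrv' -> body[10..18], body so far='swh4mv6sli7o5imvrv'
Chunk 4: stream[33..34]='8' size=0x8=8, data at stream[36..44]='yo7huhzc' -> body[18..26], body so far='swh4mv6sli7o5imvrvyo7huhzc'
Chunk 5: stream[46..47]='0' size=0 (terminator). Final body='swh4mv6sli7o5imvrvyo7huhzc' (26 bytes)

Answer: swh4mv6sli7o5imvrvyo7huhzc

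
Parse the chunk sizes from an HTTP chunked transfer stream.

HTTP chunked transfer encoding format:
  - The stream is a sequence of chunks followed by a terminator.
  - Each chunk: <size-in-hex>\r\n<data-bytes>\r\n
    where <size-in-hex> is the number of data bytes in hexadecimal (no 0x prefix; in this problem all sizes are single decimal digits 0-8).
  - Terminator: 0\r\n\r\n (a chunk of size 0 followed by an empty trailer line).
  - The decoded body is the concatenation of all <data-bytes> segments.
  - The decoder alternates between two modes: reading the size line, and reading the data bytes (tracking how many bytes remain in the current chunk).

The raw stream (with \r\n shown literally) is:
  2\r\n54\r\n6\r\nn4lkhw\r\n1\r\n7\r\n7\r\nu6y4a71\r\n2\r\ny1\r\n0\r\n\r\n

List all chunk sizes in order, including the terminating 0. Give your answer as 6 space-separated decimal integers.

Chunk 1: stream[0..1]='2' size=0x2=2, data at stream[3..5]='54' -> body[0..2], body so far='54'
Chunk 2: stream[7..8]='6' size=0x6=6, data at stream[10..16]='n4lkhw' -> body[2..8], body so far='54n4lkhw'
Chunk 3: stream[18..19]='1' size=0x1=1, data at stream[21..22]='7' -> body[8..9], body so far='54n4lkhw7'
Chunk 4: stream[24..25]='7' size=0x7=7, data at stream[27..34]='u6y4a71' -> body[9..16], body so far='54n4lkhw7u6y4a71'
Chunk 5: stream[36..37]='2' size=0x2=2, data at stream[39..41]='y1' -> body[16..18], body so far='54n4lkhw7u6y4a71y1'
Chunk 6: stream[43..44]='0' size=0 (terminator). Final body='54n4lkhw7u6y4a71y1' (18 bytes)

Answer: 2 6 1 7 2 0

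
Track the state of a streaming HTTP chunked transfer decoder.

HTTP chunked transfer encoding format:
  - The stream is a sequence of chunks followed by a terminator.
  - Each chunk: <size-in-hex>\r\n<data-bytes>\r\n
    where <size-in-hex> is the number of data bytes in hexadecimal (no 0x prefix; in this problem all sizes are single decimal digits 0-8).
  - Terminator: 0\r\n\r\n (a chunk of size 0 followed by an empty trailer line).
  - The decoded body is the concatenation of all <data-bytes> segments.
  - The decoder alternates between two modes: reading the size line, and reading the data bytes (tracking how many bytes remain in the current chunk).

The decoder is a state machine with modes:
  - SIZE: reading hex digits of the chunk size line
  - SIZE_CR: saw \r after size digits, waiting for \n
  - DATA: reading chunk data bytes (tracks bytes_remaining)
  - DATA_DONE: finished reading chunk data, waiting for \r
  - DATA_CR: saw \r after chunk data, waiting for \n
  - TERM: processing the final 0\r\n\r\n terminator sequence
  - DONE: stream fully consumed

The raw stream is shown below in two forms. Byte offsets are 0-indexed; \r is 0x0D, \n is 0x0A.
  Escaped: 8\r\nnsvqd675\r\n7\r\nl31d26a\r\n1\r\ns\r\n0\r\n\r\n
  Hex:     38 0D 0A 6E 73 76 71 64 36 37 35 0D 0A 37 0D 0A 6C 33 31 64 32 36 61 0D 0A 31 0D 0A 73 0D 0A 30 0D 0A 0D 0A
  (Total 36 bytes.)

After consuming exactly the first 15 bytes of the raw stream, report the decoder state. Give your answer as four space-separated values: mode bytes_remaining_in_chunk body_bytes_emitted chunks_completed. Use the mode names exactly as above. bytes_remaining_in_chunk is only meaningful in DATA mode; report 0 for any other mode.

Answer: SIZE_CR 0 8 1

Derivation:
Byte 0 = '8': mode=SIZE remaining=0 emitted=0 chunks_done=0
Byte 1 = 0x0D: mode=SIZE_CR remaining=0 emitted=0 chunks_done=0
Byte 2 = 0x0A: mode=DATA remaining=8 emitted=0 chunks_done=0
Byte 3 = 'n': mode=DATA remaining=7 emitted=1 chunks_done=0
Byte 4 = 's': mode=DATA remaining=6 emitted=2 chunks_done=0
Byte 5 = 'v': mode=DATA remaining=5 emitted=3 chunks_done=0
Byte 6 = 'q': mode=DATA remaining=4 emitted=4 chunks_done=0
Byte 7 = 'd': mode=DATA remaining=3 emitted=5 chunks_done=0
Byte 8 = '6': mode=DATA remaining=2 emitted=6 chunks_done=0
Byte 9 = '7': mode=DATA remaining=1 emitted=7 chunks_done=0
Byte 10 = '5': mode=DATA_DONE remaining=0 emitted=8 chunks_done=0
Byte 11 = 0x0D: mode=DATA_CR remaining=0 emitted=8 chunks_done=0
Byte 12 = 0x0A: mode=SIZE remaining=0 emitted=8 chunks_done=1
Byte 13 = '7': mode=SIZE remaining=0 emitted=8 chunks_done=1
Byte 14 = 0x0D: mode=SIZE_CR remaining=0 emitted=8 chunks_done=1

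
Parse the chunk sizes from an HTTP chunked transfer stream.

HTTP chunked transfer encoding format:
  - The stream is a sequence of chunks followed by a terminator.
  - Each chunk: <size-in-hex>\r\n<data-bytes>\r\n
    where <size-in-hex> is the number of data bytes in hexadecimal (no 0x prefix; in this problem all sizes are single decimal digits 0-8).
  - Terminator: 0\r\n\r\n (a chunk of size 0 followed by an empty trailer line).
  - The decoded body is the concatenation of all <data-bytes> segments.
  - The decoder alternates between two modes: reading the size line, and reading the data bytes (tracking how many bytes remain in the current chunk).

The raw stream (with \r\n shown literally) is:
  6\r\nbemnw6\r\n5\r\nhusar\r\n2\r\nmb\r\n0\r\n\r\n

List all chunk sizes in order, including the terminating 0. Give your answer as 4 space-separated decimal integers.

Chunk 1: stream[0..1]='6' size=0x6=6, data at stream[3..9]='bemnw6' -> body[0..6], body so far='bemnw6'
Chunk 2: stream[11..12]='5' size=0x5=5, data at stream[14..19]='husar' -> body[6..11], body so far='bemnw6husar'
Chunk 3: stream[21..22]='2' size=0x2=2, data at stream[24..26]='mb' -> body[11..13], body so far='bemnw6husarmb'
Chunk 4: stream[28..29]='0' size=0 (terminator). Final body='bemnw6husarmb' (13 bytes)

Answer: 6 5 2 0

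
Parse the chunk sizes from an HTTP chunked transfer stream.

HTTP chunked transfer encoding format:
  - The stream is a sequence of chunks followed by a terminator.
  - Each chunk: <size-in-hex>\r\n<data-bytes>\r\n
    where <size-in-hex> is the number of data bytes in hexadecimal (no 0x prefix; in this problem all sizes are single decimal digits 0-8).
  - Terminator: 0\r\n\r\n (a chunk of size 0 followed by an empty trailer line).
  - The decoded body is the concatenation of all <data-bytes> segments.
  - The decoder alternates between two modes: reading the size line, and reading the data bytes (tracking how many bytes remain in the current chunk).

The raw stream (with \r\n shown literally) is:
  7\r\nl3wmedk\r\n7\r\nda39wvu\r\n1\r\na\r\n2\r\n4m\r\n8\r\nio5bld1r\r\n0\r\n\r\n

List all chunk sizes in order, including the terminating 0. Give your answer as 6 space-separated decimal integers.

Chunk 1: stream[0..1]='7' size=0x7=7, data at stream[3..10]='l3wmedk' -> body[0..7], body so far='l3wmedk'
Chunk 2: stream[12..13]='7' size=0x7=7, data at stream[15..22]='da39wvu' -> body[7..14], body so far='l3wmedkda39wvu'
Chunk 3: stream[24..25]='1' size=0x1=1, data at stream[27..28]='a' -> body[14..15], body so far='l3wmedkda39wvua'
Chunk 4: stream[30..31]='2' size=0x2=2, data at stream[33..35]='4m' -> body[15..17], body so far='l3wmedkda39wvua4m'
Chunk 5: stream[37..38]='8' size=0x8=8, data at stream[40..48]='io5bld1r' -> body[17..25], body so far='l3wmedkda39wvua4mio5bld1r'
Chunk 6: stream[50..51]='0' size=0 (terminator). Final body='l3wmedkda39wvua4mio5bld1r' (25 bytes)

Answer: 7 7 1 2 8 0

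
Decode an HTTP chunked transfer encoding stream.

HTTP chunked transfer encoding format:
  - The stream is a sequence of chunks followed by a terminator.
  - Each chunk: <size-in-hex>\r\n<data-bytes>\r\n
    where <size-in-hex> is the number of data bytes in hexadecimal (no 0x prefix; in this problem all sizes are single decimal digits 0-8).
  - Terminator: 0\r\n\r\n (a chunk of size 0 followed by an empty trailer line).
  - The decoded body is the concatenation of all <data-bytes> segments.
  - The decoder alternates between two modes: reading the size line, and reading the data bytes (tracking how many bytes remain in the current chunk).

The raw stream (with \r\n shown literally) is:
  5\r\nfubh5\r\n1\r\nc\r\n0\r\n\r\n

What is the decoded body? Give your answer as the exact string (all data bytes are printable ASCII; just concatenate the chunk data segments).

Chunk 1: stream[0..1]='5' size=0x5=5, data at stream[3..8]='fubh5' -> body[0..5], body so far='fubh5'
Chunk 2: stream[10..11]='1' size=0x1=1, data at stream[13..14]='c' -> body[5..6], body so far='fubh5c'
Chunk 3: stream[16..17]='0' size=0 (terminator). Final body='fubh5c' (6 bytes)

Answer: fubh5c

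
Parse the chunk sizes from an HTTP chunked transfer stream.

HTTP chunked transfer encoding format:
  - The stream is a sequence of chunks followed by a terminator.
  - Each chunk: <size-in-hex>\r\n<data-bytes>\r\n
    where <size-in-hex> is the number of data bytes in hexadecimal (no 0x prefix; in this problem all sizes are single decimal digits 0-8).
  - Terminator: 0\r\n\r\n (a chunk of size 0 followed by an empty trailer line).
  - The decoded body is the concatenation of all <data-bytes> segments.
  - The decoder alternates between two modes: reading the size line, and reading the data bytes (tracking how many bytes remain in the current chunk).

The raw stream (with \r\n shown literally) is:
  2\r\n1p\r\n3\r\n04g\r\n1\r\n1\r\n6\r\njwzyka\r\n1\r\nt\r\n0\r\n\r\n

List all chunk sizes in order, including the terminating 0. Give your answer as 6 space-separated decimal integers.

Chunk 1: stream[0..1]='2' size=0x2=2, data at stream[3..5]='1p' -> body[0..2], body so far='1p'
Chunk 2: stream[7..8]='3' size=0x3=3, data at stream[10..13]='04g' -> body[2..5], body so far='1p04g'
Chunk 3: stream[15..16]='1' size=0x1=1, data at stream[18..19]='1' -> body[5..6], body so far='1p04g1'
Chunk 4: stream[21..22]='6' size=0x6=6, data at stream[24..30]='jwzyka' -> body[6..12], body so far='1p04g1jwzyka'
Chunk 5: stream[32..33]='1' size=0x1=1, data at stream[35..36]='t' -> body[12..13], body so far='1p04g1jwzykat'
Chunk 6: stream[38..39]='0' size=0 (terminator). Final body='1p04g1jwzykat' (13 bytes)

Answer: 2 3 1 6 1 0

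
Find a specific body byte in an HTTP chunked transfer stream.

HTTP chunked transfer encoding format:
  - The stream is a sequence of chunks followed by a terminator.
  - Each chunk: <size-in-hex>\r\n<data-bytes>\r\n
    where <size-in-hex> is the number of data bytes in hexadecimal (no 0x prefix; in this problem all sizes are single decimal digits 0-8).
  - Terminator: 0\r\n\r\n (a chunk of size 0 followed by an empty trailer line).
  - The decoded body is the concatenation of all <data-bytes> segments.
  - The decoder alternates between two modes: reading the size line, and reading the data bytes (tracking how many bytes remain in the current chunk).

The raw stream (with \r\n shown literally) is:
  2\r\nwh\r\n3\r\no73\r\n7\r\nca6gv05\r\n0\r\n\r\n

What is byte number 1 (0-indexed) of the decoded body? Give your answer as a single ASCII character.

Answer: h

Derivation:
Chunk 1: stream[0..1]='2' size=0x2=2, data at stream[3..5]='wh' -> body[0..2], body so far='wh'
Chunk 2: stream[7..8]='3' size=0x3=3, data at stream[10..13]='o73' -> body[2..5], body so far='who73'
Chunk 3: stream[15..16]='7' size=0x7=7, data at stream[18..25]='ca6gv05' -> body[5..12], body so far='who73ca6gv05'
Chunk 4: stream[27..28]='0' size=0 (terminator). Final body='who73ca6gv05' (12 bytes)
Body byte 1 = 'h'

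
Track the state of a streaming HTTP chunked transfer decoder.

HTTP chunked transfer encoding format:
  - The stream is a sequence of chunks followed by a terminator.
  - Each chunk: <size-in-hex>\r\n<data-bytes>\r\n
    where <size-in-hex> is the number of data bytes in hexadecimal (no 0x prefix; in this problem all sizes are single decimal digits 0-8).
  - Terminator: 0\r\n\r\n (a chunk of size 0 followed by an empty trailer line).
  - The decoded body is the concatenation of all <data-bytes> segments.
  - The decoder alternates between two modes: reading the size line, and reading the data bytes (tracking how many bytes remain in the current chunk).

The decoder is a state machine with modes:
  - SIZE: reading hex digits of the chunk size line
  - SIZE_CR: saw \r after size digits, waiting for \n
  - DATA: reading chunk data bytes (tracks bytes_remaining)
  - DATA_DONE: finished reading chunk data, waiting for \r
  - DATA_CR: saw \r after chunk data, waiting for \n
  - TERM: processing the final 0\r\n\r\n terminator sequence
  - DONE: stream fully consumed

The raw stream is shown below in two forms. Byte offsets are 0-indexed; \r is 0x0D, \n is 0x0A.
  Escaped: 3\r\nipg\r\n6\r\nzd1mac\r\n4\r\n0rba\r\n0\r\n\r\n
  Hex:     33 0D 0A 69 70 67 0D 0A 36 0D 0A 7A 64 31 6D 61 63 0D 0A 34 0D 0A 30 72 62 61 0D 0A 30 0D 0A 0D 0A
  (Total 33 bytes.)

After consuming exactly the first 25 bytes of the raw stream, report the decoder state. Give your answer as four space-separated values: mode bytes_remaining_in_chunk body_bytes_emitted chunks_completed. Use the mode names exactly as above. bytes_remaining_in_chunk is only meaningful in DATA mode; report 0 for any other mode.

Byte 0 = '3': mode=SIZE remaining=0 emitted=0 chunks_done=0
Byte 1 = 0x0D: mode=SIZE_CR remaining=0 emitted=0 chunks_done=0
Byte 2 = 0x0A: mode=DATA remaining=3 emitted=0 chunks_done=0
Byte 3 = 'i': mode=DATA remaining=2 emitted=1 chunks_done=0
Byte 4 = 'p': mode=DATA remaining=1 emitted=2 chunks_done=0
Byte 5 = 'g': mode=DATA_DONE remaining=0 emitted=3 chunks_done=0
Byte 6 = 0x0D: mode=DATA_CR remaining=0 emitted=3 chunks_done=0
Byte 7 = 0x0A: mode=SIZE remaining=0 emitted=3 chunks_done=1
Byte 8 = '6': mode=SIZE remaining=0 emitted=3 chunks_done=1
Byte 9 = 0x0D: mode=SIZE_CR remaining=0 emitted=3 chunks_done=1
Byte 10 = 0x0A: mode=DATA remaining=6 emitted=3 chunks_done=1
Byte 11 = 'z': mode=DATA remaining=5 emitted=4 chunks_done=1
Byte 12 = 'd': mode=DATA remaining=4 emitted=5 chunks_done=1
Byte 13 = '1': mode=DATA remaining=3 emitted=6 chunks_done=1
Byte 14 = 'm': mode=DATA remaining=2 emitted=7 chunks_done=1
Byte 15 = 'a': mode=DATA remaining=1 emitted=8 chunks_done=1
Byte 16 = 'c': mode=DATA_DONE remaining=0 emitted=9 chunks_done=1
Byte 17 = 0x0D: mode=DATA_CR remaining=0 emitted=9 chunks_done=1
Byte 18 = 0x0A: mode=SIZE remaining=0 emitted=9 chunks_done=2
Byte 19 = '4': mode=SIZE remaining=0 emitted=9 chunks_done=2
Byte 20 = 0x0D: mode=SIZE_CR remaining=0 emitted=9 chunks_done=2
Byte 21 = 0x0A: mode=DATA remaining=4 emitted=9 chunks_done=2
Byte 22 = '0': mode=DATA remaining=3 emitted=10 chunks_done=2
Byte 23 = 'r': mode=DATA remaining=2 emitted=11 chunks_done=2
Byte 24 = 'b': mode=DATA remaining=1 emitted=12 chunks_done=2

Answer: DATA 1 12 2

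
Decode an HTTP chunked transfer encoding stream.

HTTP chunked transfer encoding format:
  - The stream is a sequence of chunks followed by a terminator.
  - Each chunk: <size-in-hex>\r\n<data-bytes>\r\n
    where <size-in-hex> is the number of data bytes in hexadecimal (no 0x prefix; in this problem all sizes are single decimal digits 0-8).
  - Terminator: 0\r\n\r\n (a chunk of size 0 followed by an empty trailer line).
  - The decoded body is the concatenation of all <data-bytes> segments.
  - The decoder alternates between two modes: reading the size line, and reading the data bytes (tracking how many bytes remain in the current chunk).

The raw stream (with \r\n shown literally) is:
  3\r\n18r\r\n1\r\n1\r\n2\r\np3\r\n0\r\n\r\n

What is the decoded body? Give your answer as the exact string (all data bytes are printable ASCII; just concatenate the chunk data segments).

Chunk 1: stream[0..1]='3' size=0x3=3, data at stream[3..6]='18r' -> body[0..3], body so far='18r'
Chunk 2: stream[8..9]='1' size=0x1=1, data at stream[11..12]='1' -> body[3..4], body so far='18r1'
Chunk 3: stream[14..15]='2' size=0x2=2, data at stream[17..19]='p3' -> body[4..6], body so far='18r1p3'
Chunk 4: stream[21..22]='0' size=0 (terminator). Final body='18r1p3' (6 bytes)

Answer: 18r1p3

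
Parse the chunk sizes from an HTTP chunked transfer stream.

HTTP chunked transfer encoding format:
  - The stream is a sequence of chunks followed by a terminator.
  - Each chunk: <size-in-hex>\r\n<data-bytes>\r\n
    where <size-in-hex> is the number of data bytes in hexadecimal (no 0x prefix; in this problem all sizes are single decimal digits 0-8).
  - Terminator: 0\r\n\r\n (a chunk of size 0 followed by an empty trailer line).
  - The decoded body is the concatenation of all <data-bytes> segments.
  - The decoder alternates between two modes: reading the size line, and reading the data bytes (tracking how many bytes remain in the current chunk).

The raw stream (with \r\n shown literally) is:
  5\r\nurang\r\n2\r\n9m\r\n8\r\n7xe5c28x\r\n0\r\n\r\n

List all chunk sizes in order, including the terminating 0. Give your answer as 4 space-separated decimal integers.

Chunk 1: stream[0..1]='5' size=0x5=5, data at stream[3..8]='urang' -> body[0..5], body so far='urang'
Chunk 2: stream[10..11]='2' size=0x2=2, data at stream[13..15]='9m' -> body[5..7], body so far='urang9m'
Chunk 3: stream[17..18]='8' size=0x8=8, data at stream[20..28]='7xe5c28x' -> body[7..15], body so far='urang9m7xe5c28x'
Chunk 4: stream[30..31]='0' size=0 (terminator). Final body='urang9m7xe5c28x' (15 bytes)

Answer: 5 2 8 0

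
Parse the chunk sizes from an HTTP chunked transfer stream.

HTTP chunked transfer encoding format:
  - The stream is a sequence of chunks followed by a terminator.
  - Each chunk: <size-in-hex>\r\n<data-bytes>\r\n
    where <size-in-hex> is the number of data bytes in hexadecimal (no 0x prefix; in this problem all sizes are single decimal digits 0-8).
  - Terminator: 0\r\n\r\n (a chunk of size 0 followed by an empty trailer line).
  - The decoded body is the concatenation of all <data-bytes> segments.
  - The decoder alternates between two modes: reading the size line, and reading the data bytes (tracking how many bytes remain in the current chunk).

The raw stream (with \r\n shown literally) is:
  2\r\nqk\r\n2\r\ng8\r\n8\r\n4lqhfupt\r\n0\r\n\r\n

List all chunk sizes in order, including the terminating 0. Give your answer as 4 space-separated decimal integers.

Answer: 2 2 8 0

Derivation:
Chunk 1: stream[0..1]='2' size=0x2=2, data at stream[3..5]='qk' -> body[0..2], body so far='qk'
Chunk 2: stream[7..8]='2' size=0x2=2, data at stream[10..12]='g8' -> body[2..4], body so far='qkg8'
Chunk 3: stream[14..15]='8' size=0x8=8, data at stream[17..25]='4lqhfupt' -> body[4..12], body so far='qkg84lqhfupt'
Chunk 4: stream[27..28]='0' size=0 (terminator). Final body='qkg84lqhfupt' (12 bytes)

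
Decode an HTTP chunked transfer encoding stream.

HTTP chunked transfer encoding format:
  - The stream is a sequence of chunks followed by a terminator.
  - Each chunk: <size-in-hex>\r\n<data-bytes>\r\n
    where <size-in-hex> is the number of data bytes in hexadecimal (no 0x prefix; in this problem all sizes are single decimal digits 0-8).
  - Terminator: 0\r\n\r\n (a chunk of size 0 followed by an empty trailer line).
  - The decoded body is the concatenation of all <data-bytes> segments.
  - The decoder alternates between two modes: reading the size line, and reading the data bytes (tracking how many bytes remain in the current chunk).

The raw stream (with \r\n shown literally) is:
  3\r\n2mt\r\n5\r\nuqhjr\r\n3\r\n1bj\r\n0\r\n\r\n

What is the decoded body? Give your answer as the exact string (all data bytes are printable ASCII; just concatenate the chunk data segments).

Answer: 2mtuqhjr1bj

Derivation:
Chunk 1: stream[0..1]='3' size=0x3=3, data at stream[3..6]='2mt' -> body[0..3], body so far='2mt'
Chunk 2: stream[8..9]='5' size=0x5=5, data at stream[11..16]='uqhjr' -> body[3..8], body so far='2mtuqhjr'
Chunk 3: stream[18..19]='3' size=0x3=3, data at stream[21..24]='1bj' -> body[8..11], body so far='2mtuqhjr1bj'
Chunk 4: stream[26..27]='0' size=0 (terminator). Final body='2mtuqhjr1bj' (11 bytes)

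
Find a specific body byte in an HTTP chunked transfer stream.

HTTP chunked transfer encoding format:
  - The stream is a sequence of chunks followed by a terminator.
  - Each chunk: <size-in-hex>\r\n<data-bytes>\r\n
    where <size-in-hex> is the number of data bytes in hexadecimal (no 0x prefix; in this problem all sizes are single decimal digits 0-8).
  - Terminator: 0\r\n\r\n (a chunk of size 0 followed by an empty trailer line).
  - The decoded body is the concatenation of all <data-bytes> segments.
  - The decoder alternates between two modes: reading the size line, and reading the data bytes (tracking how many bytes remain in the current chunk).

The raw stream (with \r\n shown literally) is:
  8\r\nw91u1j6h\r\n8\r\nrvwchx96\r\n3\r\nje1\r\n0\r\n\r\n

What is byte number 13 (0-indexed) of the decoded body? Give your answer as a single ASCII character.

Answer: x

Derivation:
Chunk 1: stream[0..1]='8' size=0x8=8, data at stream[3..11]='w91u1j6h' -> body[0..8], body so far='w91u1j6h'
Chunk 2: stream[13..14]='8' size=0x8=8, data at stream[16..24]='rvwchx96' -> body[8..16], body so far='w91u1j6hrvwchx96'
Chunk 3: stream[26..27]='3' size=0x3=3, data at stream[29..32]='je1' -> body[16..19], body so far='w91u1j6hrvwchx96je1'
Chunk 4: stream[34..35]='0' size=0 (terminator). Final body='w91u1j6hrvwchx96je1' (19 bytes)
Body byte 13 = 'x'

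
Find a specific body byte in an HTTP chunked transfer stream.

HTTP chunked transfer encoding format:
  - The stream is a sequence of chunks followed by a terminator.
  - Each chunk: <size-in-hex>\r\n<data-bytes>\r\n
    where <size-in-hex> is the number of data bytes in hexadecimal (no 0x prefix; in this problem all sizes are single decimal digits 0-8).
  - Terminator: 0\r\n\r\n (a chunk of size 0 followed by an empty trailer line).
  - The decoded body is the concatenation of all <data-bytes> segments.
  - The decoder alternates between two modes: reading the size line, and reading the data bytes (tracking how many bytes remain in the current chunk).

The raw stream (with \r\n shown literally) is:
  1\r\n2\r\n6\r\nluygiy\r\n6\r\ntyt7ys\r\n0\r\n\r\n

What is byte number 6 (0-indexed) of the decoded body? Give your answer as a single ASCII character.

Chunk 1: stream[0..1]='1' size=0x1=1, data at stream[3..4]='2' -> body[0..1], body so far='2'
Chunk 2: stream[6..7]='6' size=0x6=6, data at stream[9..15]='luygiy' -> body[1..7], body so far='2luygiy'
Chunk 3: stream[17..18]='6' size=0x6=6, data at stream[20..26]='tyt7ys' -> body[7..13], body so far='2luygiytyt7ys'
Chunk 4: stream[28..29]='0' size=0 (terminator). Final body='2luygiytyt7ys' (13 bytes)
Body byte 6 = 'y'

Answer: y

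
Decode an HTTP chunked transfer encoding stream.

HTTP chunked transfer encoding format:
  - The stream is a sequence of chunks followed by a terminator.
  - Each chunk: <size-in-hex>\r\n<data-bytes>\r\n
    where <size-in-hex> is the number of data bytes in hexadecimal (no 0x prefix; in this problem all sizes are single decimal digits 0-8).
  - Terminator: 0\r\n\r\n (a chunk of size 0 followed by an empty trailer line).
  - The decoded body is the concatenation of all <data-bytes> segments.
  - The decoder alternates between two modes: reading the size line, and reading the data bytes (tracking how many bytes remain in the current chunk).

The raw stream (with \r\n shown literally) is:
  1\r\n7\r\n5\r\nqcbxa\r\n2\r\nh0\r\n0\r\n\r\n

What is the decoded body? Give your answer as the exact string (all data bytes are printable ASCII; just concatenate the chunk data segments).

Chunk 1: stream[0..1]='1' size=0x1=1, data at stream[3..4]='7' -> body[0..1], body so far='7'
Chunk 2: stream[6..7]='5' size=0x5=5, data at stream[9..14]='qcbxa' -> body[1..6], body so far='7qcbxa'
Chunk 3: stream[16..17]='2' size=0x2=2, data at stream[19..21]='h0' -> body[6..8], body so far='7qcbxah0'
Chunk 4: stream[23..24]='0' size=0 (terminator). Final body='7qcbxah0' (8 bytes)

Answer: 7qcbxah0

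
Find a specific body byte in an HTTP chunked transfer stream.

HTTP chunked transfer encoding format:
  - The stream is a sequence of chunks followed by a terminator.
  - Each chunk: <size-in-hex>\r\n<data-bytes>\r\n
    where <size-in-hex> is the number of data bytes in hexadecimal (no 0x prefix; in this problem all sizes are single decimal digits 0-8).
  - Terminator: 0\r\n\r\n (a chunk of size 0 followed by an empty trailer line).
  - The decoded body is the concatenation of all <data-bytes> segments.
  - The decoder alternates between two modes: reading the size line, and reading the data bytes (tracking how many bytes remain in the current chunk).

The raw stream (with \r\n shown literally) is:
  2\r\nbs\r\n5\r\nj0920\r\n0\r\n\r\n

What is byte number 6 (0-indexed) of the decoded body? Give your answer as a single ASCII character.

Chunk 1: stream[0..1]='2' size=0x2=2, data at stream[3..5]='bs' -> body[0..2], body so far='bs'
Chunk 2: stream[7..8]='5' size=0x5=5, data at stream[10..15]='j0920' -> body[2..7], body so far='bsj0920'
Chunk 3: stream[17..18]='0' size=0 (terminator). Final body='bsj0920' (7 bytes)
Body byte 6 = '0'

Answer: 0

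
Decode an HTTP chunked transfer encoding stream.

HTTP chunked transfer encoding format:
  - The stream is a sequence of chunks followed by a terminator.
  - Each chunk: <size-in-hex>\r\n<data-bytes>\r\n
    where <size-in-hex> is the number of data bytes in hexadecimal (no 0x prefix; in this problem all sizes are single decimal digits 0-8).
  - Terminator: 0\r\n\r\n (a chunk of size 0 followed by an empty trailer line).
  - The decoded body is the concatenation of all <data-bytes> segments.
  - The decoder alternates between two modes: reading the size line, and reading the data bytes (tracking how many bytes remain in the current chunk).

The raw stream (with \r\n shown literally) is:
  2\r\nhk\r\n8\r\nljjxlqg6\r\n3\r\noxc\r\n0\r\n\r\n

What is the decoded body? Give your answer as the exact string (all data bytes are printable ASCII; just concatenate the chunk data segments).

Chunk 1: stream[0..1]='2' size=0x2=2, data at stream[3..5]='hk' -> body[0..2], body so far='hk'
Chunk 2: stream[7..8]='8' size=0x8=8, data at stream[10..18]='ljjxlqg6' -> body[2..10], body so far='hkljjxlqg6'
Chunk 3: stream[20..21]='3' size=0x3=3, data at stream[23..26]='oxc' -> body[10..13], body so far='hkljjxlqg6oxc'
Chunk 4: stream[28..29]='0' size=0 (terminator). Final body='hkljjxlqg6oxc' (13 bytes)

Answer: hkljjxlqg6oxc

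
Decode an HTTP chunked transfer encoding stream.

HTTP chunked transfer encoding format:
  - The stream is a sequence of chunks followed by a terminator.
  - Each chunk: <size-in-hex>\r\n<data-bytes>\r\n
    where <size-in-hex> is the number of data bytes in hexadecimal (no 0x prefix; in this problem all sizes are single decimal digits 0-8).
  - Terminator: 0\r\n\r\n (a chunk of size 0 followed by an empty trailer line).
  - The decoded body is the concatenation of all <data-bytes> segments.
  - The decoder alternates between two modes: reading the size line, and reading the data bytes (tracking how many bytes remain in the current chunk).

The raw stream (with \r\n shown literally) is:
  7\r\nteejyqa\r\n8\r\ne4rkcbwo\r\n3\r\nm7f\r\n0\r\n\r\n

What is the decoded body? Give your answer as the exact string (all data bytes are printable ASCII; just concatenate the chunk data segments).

Chunk 1: stream[0..1]='7' size=0x7=7, data at stream[3..10]='teejyqa' -> body[0..7], body so far='teejyqa'
Chunk 2: stream[12..13]='8' size=0x8=8, data at stream[15..23]='e4rkcbwo' -> body[7..15], body so far='teejyqae4rkcbwo'
Chunk 3: stream[25..26]='3' size=0x3=3, data at stream[28..31]='m7f' -> body[15..18], body so far='teejyqae4rkcbwom7f'
Chunk 4: stream[33..34]='0' size=0 (terminator). Final body='teejyqae4rkcbwom7f' (18 bytes)

Answer: teejyqae4rkcbwom7f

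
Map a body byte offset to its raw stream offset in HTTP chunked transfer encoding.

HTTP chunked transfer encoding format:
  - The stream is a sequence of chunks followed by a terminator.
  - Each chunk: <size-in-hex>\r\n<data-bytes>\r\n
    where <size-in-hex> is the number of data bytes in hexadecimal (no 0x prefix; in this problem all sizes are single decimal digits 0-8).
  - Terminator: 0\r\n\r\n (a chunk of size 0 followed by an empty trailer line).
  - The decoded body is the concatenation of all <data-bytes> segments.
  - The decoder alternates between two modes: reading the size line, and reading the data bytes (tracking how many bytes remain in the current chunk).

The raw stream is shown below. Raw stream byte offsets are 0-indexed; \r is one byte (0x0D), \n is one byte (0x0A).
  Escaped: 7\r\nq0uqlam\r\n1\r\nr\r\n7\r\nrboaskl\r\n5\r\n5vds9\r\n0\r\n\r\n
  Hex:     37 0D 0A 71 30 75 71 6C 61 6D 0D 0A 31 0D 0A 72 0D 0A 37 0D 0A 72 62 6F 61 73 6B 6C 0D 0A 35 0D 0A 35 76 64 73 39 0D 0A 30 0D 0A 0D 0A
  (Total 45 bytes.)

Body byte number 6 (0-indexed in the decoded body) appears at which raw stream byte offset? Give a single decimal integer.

Answer: 9

Derivation:
Chunk 1: stream[0..1]='7' size=0x7=7, data at stream[3..10]='q0uqlam' -> body[0..7], body so far='q0uqlam'
Chunk 2: stream[12..13]='1' size=0x1=1, data at stream[15..16]='r' -> body[7..8], body so far='q0uqlamr'
Chunk 3: stream[18..19]='7' size=0x7=7, data at stream[21..28]='rboaskl' -> body[8..15], body so far='q0uqlamrrboaskl'
Chunk 4: stream[30..31]='5' size=0x5=5, data at stream[33..38]='5vds9' -> body[15..20], body so far='q0uqlamrrboaskl5vds9'
Chunk 5: stream[40..41]='0' size=0 (terminator). Final body='q0uqlamrrboaskl5vds9' (20 bytes)
Body byte 6 at stream offset 9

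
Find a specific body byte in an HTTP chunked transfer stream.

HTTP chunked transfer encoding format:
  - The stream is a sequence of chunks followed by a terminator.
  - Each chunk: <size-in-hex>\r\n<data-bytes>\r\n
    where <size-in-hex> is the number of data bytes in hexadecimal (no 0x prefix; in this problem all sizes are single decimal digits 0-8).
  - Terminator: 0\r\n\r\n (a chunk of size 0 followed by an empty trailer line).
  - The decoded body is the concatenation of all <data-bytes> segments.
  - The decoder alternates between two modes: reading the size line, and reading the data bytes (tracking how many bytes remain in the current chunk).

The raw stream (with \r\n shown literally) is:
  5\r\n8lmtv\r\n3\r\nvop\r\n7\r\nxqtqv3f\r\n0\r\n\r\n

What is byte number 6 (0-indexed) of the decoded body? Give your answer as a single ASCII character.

Answer: o

Derivation:
Chunk 1: stream[0..1]='5' size=0x5=5, data at stream[3..8]='8lmtv' -> body[0..5], body so far='8lmtv'
Chunk 2: stream[10..11]='3' size=0x3=3, data at stream[13..16]='vop' -> body[5..8], body so far='8lmtvvop'
Chunk 3: stream[18..19]='7' size=0x7=7, data at stream[21..28]='xqtqv3f' -> body[8..15], body so far='8lmtvvopxqtqv3f'
Chunk 4: stream[30..31]='0' size=0 (terminator). Final body='8lmtvvopxqtqv3f' (15 bytes)
Body byte 6 = 'o'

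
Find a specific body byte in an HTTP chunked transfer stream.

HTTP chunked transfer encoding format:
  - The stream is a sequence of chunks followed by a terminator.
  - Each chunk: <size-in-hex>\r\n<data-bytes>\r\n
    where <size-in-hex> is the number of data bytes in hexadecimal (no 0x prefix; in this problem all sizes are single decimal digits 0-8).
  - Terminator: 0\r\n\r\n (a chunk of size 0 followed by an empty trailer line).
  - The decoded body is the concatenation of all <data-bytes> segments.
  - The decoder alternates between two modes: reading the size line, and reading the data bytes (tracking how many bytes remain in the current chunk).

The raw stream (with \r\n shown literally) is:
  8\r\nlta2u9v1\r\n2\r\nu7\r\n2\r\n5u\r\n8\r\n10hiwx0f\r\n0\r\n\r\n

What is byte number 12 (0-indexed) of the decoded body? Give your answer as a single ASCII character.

Answer: 1

Derivation:
Chunk 1: stream[0..1]='8' size=0x8=8, data at stream[3..11]='lta2u9v1' -> body[0..8], body so far='lta2u9v1'
Chunk 2: stream[13..14]='2' size=0x2=2, data at stream[16..18]='u7' -> body[8..10], body so far='lta2u9v1u7'
Chunk 3: stream[20..21]='2' size=0x2=2, data at stream[23..25]='5u' -> body[10..12], body so far='lta2u9v1u75u'
Chunk 4: stream[27..28]='8' size=0x8=8, data at stream[30..38]='10hiwx0f' -> body[12..20], body so far='lta2u9v1u75u10hiwx0f'
Chunk 5: stream[40..41]='0' size=0 (terminator). Final body='lta2u9v1u75u10hiwx0f' (20 bytes)
Body byte 12 = '1'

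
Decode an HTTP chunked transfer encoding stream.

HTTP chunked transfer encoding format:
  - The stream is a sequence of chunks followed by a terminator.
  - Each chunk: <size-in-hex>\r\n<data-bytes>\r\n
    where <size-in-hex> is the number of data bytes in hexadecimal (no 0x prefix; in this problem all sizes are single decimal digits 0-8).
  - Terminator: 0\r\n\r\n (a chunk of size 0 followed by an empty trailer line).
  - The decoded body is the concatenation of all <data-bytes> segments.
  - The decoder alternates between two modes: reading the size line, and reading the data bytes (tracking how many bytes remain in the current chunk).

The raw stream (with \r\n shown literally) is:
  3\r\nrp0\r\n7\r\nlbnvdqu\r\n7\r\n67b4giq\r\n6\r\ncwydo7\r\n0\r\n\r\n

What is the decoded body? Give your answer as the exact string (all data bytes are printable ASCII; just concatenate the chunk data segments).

Chunk 1: stream[0..1]='3' size=0x3=3, data at stream[3..6]='rp0' -> body[0..3], body so far='rp0'
Chunk 2: stream[8..9]='7' size=0x7=7, data at stream[11..18]='lbnvdqu' -> body[3..10], body so far='rp0lbnvdqu'
Chunk 3: stream[20..21]='7' size=0x7=7, data at stream[23..30]='67b4giq' -> body[10..17], body so far='rp0lbnvdqu67b4giq'
Chunk 4: stream[32..33]='6' size=0x6=6, data at stream[35..41]='cwydo7' -> body[17..23], body so far='rp0lbnvdqu67b4giqcwydo7'
Chunk 5: stream[43..44]='0' size=0 (terminator). Final body='rp0lbnvdqu67b4giqcwydo7' (23 bytes)

Answer: rp0lbnvdqu67b4giqcwydo7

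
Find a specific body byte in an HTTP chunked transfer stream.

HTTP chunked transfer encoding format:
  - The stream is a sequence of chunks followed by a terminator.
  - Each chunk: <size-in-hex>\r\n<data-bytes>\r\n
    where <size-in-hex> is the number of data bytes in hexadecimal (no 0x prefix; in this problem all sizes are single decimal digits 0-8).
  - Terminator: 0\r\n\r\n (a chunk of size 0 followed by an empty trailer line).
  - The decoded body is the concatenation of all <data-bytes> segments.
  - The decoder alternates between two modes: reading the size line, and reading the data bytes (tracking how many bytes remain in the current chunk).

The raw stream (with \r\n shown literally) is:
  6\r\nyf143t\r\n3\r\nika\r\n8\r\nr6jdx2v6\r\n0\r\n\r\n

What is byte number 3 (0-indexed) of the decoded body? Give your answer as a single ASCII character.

Answer: 4

Derivation:
Chunk 1: stream[0..1]='6' size=0x6=6, data at stream[3..9]='yf143t' -> body[0..6], body so far='yf143t'
Chunk 2: stream[11..12]='3' size=0x3=3, data at stream[14..17]='ika' -> body[6..9], body so far='yf143tika'
Chunk 3: stream[19..20]='8' size=0x8=8, data at stream[22..30]='r6jdx2v6' -> body[9..17], body so far='yf143tikar6jdx2v6'
Chunk 4: stream[32..33]='0' size=0 (terminator). Final body='yf143tikar6jdx2v6' (17 bytes)
Body byte 3 = '4'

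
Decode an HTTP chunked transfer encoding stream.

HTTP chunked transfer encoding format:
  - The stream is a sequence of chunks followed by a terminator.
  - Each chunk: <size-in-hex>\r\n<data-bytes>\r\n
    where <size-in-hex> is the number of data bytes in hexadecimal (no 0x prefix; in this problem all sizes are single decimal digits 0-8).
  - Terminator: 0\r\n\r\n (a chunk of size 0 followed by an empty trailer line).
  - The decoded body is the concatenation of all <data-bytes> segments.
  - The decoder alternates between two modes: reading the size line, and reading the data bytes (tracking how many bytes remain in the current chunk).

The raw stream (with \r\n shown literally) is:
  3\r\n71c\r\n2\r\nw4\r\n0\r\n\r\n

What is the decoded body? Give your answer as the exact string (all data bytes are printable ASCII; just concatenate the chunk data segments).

Chunk 1: stream[0..1]='3' size=0x3=3, data at stream[3..6]='71c' -> body[0..3], body so far='71c'
Chunk 2: stream[8..9]='2' size=0x2=2, data at stream[11..13]='w4' -> body[3..5], body so far='71cw4'
Chunk 3: stream[15..16]='0' size=0 (terminator). Final body='71cw4' (5 bytes)

Answer: 71cw4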